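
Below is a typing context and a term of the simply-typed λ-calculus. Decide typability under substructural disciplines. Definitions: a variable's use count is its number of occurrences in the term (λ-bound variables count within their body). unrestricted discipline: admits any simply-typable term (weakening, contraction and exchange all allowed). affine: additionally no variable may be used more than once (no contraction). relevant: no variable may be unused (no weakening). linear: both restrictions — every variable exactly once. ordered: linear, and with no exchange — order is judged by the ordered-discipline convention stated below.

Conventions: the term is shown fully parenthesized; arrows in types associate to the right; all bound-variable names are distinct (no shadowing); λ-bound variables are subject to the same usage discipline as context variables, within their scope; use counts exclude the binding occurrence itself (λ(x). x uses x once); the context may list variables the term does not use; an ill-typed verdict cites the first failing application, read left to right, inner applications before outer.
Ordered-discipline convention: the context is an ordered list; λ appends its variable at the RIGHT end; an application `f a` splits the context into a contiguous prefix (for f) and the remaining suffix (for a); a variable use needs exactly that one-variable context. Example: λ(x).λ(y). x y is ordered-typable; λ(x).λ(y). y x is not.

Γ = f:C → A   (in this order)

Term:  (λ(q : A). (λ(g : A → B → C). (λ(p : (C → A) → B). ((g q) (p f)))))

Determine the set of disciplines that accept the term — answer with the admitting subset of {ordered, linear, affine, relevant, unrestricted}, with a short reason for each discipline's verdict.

admitted by: linear, affine, relevant, unrestricted
usage: f: 1, q [bound]: 1, g [bound]: 1, p [bound]: 1
use order (left to right): g, q, p, f
typing: well-typed at A → (A → B → C) → ((C → A) → B) → C
ordered: ✗ — use order g, q, p, f needs exchange
linear: ✓ — exactly-once usage across f, q, g, p
affine: ✓ — none of f, q, g, p used more than once
relevant: ✓ — at least one use each (f, q, g, p)
unrestricted: ✓ — type-checks (A → (A → B → C) → ((C → A) → B) → C) and nothing is barred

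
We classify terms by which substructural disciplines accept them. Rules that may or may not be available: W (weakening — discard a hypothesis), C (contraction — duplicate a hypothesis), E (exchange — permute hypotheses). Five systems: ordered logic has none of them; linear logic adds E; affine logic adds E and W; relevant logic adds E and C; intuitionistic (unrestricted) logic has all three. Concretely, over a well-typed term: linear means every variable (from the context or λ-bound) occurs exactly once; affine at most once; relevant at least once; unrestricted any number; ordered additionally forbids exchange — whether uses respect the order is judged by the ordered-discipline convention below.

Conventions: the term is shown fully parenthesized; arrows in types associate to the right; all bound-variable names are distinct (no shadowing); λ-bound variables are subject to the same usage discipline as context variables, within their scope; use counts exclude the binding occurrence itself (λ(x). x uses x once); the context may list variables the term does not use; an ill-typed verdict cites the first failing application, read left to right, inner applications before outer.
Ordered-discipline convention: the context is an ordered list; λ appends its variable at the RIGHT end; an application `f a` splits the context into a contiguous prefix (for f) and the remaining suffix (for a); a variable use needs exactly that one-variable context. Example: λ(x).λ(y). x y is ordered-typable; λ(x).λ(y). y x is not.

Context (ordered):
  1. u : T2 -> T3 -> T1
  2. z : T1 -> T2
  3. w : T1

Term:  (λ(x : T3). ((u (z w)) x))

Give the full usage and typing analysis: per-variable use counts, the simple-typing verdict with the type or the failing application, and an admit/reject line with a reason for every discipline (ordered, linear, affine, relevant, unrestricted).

usage: u=1, z=1, w=1, x [bound]=1
left-to-right use order: u, z, w, x
typing: well-typed at T3 -> T1
ordered ✓ (u, z, w, x: once each, no exchange needed)
linear ✓ (each of u, z, w, x used exactly once)
affine ✓ (none of u, z, w, x used more than once)
relevant ✓ (every one of u, z, w, x appears)
unrestricted ✓ (well-typed at T3 -> T1; no restrictions here)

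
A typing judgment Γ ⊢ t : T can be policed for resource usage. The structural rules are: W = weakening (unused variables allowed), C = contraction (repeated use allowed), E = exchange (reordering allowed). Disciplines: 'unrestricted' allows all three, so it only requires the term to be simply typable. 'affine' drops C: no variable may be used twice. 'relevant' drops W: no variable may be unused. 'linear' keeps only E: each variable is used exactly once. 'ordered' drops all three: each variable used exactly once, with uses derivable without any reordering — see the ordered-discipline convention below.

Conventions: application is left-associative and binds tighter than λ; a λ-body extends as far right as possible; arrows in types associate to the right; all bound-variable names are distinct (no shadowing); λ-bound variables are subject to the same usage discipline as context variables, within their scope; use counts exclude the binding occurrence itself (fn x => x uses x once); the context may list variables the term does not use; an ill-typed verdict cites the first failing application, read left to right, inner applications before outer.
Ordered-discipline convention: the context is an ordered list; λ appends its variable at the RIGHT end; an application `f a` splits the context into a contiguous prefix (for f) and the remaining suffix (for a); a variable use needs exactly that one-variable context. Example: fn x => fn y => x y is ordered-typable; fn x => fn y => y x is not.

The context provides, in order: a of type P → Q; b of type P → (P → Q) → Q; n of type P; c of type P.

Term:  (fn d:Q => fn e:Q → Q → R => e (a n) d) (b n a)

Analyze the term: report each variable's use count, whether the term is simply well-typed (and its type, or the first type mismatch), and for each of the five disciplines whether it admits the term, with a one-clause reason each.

counts: a ×2; b ×1; n ×2; c ×0; d (bound) ×1; e (bound) ×1
order of uses: e, a, n, d, b, n, a
typing: well-typed — term : (Q → Q → R) → R
ordered: ✗, needs contraction — a ×2, n ×2; c left unused
linear: ✗, needs contraction — a ×2, n ×2; c left unused
affine: ✗, needs contraction — a ×2, n ×2
relevant: ✗, c left unused
unrestricted: ✓, typability at (Q → Q → R) → R is all that's needed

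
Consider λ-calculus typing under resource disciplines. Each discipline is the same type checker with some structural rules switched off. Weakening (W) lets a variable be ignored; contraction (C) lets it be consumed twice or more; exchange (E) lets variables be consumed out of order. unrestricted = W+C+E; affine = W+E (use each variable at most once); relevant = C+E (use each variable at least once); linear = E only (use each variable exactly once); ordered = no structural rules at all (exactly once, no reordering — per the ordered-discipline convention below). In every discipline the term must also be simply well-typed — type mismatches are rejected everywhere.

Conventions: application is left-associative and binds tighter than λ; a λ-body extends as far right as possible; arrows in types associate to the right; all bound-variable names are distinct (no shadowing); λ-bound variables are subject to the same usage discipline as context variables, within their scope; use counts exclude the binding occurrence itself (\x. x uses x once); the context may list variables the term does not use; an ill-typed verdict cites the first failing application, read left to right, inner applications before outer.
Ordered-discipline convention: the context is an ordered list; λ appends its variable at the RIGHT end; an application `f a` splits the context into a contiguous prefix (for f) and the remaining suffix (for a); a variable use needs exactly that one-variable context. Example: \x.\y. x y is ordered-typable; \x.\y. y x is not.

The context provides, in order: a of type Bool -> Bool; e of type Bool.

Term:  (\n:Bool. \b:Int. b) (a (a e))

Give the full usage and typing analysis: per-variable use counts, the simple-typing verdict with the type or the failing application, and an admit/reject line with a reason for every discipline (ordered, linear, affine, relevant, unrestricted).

counts: a=2, e=1, n (λ-bound)=0, b (λ-bound)=1
use order (left to right): b, a, a, e
typing: the term checks, with type Int -> Int
ordered ✗ (uses contraction: a ×2; n left unused)
linear ✗ (uses contraction: a ×2; n left unused)
affine ✗ (uses contraction: a ×2)
relevant ✗ (n left unused)
unrestricted ✓ (typability at Int -> Int is all that's needed)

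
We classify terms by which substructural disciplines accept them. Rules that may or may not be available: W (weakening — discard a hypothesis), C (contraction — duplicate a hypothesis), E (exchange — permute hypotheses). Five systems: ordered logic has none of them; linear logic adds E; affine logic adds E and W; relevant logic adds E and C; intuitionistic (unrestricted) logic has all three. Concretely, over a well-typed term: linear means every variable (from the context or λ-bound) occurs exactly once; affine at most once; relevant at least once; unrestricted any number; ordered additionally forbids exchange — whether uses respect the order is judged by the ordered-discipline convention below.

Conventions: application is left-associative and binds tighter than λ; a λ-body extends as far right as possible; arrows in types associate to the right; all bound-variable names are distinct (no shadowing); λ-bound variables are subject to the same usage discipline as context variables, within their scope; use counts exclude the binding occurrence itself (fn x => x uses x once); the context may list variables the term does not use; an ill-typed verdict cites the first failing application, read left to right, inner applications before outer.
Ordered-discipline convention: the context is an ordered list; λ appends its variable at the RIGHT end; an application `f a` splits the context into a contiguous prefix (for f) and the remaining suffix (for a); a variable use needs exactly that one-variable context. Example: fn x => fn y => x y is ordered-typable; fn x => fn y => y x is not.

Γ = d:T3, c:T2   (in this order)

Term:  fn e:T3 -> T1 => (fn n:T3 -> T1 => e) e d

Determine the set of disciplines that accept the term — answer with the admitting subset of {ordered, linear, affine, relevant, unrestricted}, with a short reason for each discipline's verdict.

accepted by: unrestricted
counts: d=1, c=0, e [bound]=2, n [bound]=0
use order (left to right): e, e, d
typing: well-typed — term : (T3 -> T1) -> T1
ordered: ✗, needs contraction — e ×2; needs weakening: c, n unused
linear: ✗, needs contraction — e ×2; needs weakening: c, n unused
affine: ✗, needs contraction — e ×2
relevant: ✗, needs weakening: c, n unused
unrestricted: ✓, type-checks ((T3 -> T1) -> T1) and nothing is barred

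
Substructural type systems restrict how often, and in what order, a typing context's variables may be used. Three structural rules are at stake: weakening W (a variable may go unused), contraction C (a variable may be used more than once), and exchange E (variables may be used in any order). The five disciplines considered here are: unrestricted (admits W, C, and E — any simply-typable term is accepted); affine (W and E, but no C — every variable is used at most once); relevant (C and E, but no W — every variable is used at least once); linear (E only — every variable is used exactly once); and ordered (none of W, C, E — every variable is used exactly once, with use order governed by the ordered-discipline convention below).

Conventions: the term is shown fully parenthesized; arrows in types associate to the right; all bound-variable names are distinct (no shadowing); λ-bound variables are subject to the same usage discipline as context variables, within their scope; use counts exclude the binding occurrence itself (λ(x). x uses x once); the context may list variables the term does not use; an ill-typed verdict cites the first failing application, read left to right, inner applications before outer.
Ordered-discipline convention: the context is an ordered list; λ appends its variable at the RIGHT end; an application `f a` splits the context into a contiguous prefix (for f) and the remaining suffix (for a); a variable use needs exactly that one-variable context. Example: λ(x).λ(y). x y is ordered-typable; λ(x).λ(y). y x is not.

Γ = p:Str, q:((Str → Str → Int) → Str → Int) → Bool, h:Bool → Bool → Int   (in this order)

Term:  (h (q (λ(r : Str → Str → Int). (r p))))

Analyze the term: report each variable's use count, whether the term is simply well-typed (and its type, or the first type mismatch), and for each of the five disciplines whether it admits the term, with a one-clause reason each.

use counts: p=1, q=1, h=1, r (bound)=1
use order (left to right): h, q, r, p
typing: well-typed — term : Bool → Int
ordered: ✗ — no contiguous prefix/suffix split fits h, q, r, p
linear: ✓ — exactly-once usage across p, q, h, r
affine: ✓ — no duplicate uses among p, q, h, r
relevant: ✓ — p, q, h, r: all used, weakening unneeded
unrestricted: ✓ — simply typable at Bool → Int; W, C, E all held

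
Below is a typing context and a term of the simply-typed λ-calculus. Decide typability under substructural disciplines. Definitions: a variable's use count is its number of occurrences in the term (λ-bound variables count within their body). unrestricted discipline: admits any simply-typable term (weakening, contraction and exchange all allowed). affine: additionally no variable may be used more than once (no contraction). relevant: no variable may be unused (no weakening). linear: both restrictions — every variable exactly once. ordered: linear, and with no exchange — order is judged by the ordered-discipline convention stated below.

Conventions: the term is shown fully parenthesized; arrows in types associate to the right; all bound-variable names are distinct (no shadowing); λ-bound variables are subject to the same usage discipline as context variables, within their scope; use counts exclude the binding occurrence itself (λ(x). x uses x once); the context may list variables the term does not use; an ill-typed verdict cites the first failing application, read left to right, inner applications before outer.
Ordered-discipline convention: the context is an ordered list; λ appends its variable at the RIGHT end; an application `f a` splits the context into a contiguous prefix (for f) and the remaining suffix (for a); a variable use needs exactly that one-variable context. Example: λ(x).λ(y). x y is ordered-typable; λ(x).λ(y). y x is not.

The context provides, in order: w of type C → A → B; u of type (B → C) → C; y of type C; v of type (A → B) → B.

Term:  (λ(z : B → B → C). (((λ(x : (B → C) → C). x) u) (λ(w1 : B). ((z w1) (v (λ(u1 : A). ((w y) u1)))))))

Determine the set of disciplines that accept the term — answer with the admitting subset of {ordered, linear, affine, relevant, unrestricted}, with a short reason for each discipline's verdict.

accepted by: linear, affine, relevant, unrestricted
usage: w: 1×, u: 1×, y: 1×, v: 1×, z (bound): 1×, x (bound): 1×, w1 (bound): 1×, u1 (bound): 1×
order of uses: x, u, z, w1, v, w, y, u1
typing: well-typed — term : (B → B → C) → C
ordered: ✗, use order x, u, z, w1, v, w, y, u1 needs exchange
linear: ✓, exactly-once usage across w, u, y, v, z, x, w1, u1
affine: ✓, at most one use each (w, u, y, v, z, x, w1, u1)
relevant: ✓, every one of w, u, y, v, z, x, w1, u1 appears
unrestricted: ✓, simply typable at (B → B → C) → C; W, C, E all held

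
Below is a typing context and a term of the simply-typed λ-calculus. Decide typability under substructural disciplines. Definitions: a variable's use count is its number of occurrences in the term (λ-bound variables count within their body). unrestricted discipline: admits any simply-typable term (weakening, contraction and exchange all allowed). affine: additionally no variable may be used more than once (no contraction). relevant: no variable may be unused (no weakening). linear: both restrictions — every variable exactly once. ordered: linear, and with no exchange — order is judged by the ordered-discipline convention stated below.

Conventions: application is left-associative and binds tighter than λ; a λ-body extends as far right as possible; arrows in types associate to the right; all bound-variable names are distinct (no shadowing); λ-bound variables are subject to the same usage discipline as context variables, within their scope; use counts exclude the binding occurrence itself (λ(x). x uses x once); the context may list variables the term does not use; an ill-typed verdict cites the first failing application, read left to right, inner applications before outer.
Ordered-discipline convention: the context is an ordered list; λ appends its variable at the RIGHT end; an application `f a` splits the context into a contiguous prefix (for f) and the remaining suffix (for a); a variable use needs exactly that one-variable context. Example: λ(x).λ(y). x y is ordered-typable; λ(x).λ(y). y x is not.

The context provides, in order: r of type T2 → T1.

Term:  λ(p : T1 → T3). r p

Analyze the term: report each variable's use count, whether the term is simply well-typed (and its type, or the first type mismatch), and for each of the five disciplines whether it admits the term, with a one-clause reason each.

counts: r ×1, p [bound] ×1
uses in reading order: r, p
typing: ill-typed: an application expects T2 but receives T1 → T3
ordered ✗ (the type mismatch rejects it)
linear ✗ (not simply typable)
affine ✗ (fails simple typing)
relevant ✗ (a type mismatch blocks all five)
unrestricted ✗ (the type mismatch rejects it)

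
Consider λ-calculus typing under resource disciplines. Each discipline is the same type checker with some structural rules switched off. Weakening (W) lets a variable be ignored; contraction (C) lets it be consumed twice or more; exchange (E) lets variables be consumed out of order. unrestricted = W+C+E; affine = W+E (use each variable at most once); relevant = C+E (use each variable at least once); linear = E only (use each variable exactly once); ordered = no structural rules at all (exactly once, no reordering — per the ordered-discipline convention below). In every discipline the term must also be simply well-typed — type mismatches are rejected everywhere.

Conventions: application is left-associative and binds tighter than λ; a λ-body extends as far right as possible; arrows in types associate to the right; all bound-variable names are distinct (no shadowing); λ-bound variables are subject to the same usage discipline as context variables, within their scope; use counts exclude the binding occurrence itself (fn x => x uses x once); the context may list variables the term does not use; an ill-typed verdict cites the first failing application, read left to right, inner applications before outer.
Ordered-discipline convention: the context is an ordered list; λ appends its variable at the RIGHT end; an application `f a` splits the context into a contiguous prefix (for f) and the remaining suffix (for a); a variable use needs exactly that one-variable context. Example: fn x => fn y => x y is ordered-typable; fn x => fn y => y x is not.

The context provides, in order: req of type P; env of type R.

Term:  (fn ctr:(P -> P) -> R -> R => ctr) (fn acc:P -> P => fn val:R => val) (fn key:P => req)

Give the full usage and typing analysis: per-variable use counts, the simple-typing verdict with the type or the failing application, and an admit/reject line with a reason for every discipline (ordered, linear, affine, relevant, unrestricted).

counts: req: 1, env: 0, ctr (bound): 1, acc (bound): 0, val (bound): 1, key (bound): 0
uses in reading order: ctr, val, req
typing: the term checks, with type R -> R
ordered: ✗, env, acc, key left unused
linear: ✗, env, acc, key left unused
affine: ✓, no duplicate uses among req, env, ctr, acc, val, key
relevant: ✗, env, acc, key left unused
unrestricted: ✓, typability at R -> R is all that's needed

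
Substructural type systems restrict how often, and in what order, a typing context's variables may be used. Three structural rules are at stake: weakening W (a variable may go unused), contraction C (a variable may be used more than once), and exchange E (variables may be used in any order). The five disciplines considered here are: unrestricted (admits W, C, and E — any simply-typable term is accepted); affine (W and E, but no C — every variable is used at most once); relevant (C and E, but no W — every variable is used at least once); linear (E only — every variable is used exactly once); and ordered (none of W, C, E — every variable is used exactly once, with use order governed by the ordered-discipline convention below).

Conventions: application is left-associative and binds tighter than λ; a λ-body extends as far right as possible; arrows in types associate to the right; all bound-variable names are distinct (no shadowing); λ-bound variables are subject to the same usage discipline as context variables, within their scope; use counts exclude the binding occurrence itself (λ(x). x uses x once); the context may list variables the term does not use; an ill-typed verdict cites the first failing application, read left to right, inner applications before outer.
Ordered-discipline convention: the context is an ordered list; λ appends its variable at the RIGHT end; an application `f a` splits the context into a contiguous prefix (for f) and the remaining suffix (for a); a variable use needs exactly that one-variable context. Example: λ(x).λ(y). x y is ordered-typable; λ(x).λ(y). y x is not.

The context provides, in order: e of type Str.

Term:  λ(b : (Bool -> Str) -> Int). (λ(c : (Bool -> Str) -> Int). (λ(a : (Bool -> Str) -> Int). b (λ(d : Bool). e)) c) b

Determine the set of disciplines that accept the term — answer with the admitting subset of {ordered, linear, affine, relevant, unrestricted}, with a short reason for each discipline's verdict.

admitted by: unrestricted
variable uses: e=1; b [bound]=2; c [bound]=1; a [bound]=0; d [bound]=0
uses in reading order: b, e, c, b
typing: ✓ — ((Bool -> Str) -> Int) -> Int
ordered: ✗, needs contraction — b ×2; a, d left unused
linear: ✗, needs contraction — b ×2; a, d left unused
affine: ✗, needs contraction — b ×2
relevant: ✗, a, d left unused
unrestricted: ✓, typability at ((Bool -> Str) -> Int) -> Int is all that's needed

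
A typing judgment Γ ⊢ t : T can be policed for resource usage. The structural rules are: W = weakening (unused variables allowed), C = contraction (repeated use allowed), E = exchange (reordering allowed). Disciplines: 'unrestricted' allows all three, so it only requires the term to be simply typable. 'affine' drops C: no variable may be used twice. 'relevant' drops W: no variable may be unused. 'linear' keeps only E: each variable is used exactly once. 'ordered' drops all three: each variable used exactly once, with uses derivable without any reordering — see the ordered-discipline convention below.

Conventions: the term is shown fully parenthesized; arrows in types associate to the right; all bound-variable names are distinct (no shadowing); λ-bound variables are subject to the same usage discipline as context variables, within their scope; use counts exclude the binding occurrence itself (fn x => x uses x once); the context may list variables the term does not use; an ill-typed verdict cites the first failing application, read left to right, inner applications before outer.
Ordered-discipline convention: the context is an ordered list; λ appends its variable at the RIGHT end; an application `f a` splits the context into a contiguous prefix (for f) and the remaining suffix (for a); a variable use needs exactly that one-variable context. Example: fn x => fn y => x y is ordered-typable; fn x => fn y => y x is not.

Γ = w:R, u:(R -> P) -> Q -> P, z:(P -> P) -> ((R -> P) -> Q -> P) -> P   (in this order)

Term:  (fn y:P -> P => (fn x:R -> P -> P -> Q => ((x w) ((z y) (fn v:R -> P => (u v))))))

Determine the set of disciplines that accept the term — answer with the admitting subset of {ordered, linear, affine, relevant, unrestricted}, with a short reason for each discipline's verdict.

admitted by: linear, affine, relevant, unrestricted
use counts: w=1, u=1, z=1, y (λ-bound)=1, x (λ-bound)=1, v (λ-bound)=1
use order (left to right): x, w, z, y, u, v
typing: well-typed at (P -> P) -> (R -> P -> P -> Q) -> P -> Q
ordered: ✗ — no contiguous prefix/suffix split fits x, w, z, y, u, v
linear: ✓ — exactly-once usage across w, u, z, y, x, v
affine: ✓ — w, u, z, y, x, v: no repeats, contraction unneeded
relevant: ✓ — every one of w, u, z, y, x, v appears
unrestricted: ✓ — well-typed at (P -> P) -> (R -> P -> P -> Q) -> P -> Q; no restrictions here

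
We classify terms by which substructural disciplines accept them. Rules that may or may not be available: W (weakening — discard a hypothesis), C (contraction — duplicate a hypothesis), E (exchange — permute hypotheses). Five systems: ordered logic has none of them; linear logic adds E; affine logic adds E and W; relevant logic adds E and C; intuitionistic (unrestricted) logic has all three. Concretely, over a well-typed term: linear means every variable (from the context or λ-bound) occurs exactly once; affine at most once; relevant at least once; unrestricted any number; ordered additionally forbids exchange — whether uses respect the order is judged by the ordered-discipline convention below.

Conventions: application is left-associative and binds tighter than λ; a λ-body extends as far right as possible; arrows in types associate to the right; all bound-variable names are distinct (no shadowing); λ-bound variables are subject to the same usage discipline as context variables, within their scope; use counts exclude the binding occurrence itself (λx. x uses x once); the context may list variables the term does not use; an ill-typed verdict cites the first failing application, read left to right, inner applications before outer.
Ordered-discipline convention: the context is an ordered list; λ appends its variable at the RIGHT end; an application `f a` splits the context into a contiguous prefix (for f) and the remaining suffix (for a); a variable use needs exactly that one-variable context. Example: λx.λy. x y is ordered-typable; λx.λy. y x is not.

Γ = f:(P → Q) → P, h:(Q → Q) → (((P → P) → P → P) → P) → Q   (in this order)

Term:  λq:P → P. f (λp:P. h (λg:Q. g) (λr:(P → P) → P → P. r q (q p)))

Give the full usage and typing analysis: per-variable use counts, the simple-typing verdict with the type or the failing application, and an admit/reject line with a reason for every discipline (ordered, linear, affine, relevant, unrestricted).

variable uses: f: 1×; h: 1×; q (λ-bound): 2×; p (λ-bound): 1×; g (λ-bound): 1×; r (λ-bound): 1×
use order (left to right): f, h, g, r, q, q, p
typing: well-typed at (P → P) → P
ordered: ✗, uses contraction: q ×2
linear: ✗, uses contraction: q ×2
affine: ✗, uses contraction: q ×2
relevant: ✓, none of f, h, q, p, g, r goes unused
unrestricted: ✓, typability at (P → P) → P is all that's needed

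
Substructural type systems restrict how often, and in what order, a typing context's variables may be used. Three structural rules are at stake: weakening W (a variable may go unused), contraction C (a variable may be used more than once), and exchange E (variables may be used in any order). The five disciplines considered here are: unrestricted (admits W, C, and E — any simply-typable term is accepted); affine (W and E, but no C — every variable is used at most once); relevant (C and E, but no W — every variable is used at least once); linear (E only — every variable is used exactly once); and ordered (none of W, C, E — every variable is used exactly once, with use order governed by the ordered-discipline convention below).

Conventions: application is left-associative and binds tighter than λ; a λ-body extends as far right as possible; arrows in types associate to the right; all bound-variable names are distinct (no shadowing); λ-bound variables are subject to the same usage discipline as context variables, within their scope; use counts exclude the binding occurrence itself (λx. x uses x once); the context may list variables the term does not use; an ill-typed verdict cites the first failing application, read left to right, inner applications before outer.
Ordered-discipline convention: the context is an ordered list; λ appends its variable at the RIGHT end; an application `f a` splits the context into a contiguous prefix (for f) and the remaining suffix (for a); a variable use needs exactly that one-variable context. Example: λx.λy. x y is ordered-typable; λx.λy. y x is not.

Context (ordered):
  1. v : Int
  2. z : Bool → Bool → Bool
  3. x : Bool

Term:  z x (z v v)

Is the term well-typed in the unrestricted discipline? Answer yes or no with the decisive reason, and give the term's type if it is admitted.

no — not simply typable
use counts: v ×2; z ×2; x ×1
uses in reading order: z, x, z, v, v
typing: ill-typed: a function awaiting Bool gets Int
per-discipline verdicts: ordered ✗, linear ✗, affine ✗, relevant ✗, unrestricted ✗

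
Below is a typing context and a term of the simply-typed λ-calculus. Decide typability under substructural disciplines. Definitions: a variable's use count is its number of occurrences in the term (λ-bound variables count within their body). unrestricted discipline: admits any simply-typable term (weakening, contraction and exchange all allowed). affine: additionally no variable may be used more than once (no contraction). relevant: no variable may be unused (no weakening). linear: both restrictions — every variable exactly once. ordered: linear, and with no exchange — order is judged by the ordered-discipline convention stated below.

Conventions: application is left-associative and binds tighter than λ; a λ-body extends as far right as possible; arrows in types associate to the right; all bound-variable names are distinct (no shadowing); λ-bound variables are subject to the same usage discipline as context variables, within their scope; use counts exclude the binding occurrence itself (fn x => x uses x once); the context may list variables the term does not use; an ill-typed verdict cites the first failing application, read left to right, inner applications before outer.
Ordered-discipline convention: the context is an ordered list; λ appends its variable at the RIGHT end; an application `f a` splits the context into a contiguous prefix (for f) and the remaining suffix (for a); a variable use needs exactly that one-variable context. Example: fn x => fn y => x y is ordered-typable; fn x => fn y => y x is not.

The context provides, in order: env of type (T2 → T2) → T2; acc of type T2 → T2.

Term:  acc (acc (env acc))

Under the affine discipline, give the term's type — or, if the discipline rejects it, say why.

not well-typed under affine — acc ×3 used more than once (contraction)
counts: env: 1; acc: 3
uses in reading order: acc, acc, env, acc
typing: well-typed — term : T2
all disciplines: ordered ✗ · linear ✗ · affine ✗ · relevant ✓ · unrestricted ✓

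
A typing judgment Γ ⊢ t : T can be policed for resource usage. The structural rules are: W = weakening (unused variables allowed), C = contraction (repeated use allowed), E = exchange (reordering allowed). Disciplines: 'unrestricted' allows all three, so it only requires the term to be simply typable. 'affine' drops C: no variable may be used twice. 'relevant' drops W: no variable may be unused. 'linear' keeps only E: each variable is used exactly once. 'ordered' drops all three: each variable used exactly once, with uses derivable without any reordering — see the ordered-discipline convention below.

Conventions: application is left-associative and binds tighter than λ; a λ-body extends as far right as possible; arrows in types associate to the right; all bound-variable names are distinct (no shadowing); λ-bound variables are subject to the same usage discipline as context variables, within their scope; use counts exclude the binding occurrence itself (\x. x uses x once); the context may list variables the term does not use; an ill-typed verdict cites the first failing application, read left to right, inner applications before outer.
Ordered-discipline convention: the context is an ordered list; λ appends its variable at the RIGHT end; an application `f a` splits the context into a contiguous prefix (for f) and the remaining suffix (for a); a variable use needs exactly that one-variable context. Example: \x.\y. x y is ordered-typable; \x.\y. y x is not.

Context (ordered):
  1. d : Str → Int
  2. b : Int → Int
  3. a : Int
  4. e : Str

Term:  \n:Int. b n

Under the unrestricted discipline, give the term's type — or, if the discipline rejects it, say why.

term : Int → Int
usage: d: 0×, b: 1×, a: 0×, e: 0×, n [bound]: 1×
left-to-right use order: b, n
typing: the term checks, with type Int → Int
summary: ordered ✗ | linear ✗ | affine ✓ | relevant ✗ | unrestricted ✓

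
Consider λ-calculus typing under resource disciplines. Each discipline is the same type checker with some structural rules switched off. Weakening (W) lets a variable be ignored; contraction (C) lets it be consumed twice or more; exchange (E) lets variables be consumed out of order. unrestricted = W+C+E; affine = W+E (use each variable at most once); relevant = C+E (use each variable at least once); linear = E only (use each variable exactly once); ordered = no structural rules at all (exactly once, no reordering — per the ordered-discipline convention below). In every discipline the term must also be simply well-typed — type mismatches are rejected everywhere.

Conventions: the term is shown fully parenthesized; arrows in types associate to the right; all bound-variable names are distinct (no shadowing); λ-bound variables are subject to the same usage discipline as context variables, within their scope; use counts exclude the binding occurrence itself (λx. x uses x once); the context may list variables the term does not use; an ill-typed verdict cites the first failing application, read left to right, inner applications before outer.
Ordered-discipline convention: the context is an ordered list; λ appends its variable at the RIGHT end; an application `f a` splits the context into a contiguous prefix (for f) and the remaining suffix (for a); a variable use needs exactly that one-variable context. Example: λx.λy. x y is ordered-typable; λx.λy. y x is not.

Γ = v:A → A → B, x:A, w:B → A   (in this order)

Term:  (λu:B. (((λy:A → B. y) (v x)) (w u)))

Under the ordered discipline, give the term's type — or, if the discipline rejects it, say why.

term : B → B
variable uses: v: 1×; x: 1×; w: 1×; u (λ-bound): 1×; y (λ-bound): 1×
order of uses: y, v, x, w, u
typing: the term checks, with type B → B
across the five disciplines: ordered ✓, linear ✓, affine ✓, relevant ✓, unrestricted ✓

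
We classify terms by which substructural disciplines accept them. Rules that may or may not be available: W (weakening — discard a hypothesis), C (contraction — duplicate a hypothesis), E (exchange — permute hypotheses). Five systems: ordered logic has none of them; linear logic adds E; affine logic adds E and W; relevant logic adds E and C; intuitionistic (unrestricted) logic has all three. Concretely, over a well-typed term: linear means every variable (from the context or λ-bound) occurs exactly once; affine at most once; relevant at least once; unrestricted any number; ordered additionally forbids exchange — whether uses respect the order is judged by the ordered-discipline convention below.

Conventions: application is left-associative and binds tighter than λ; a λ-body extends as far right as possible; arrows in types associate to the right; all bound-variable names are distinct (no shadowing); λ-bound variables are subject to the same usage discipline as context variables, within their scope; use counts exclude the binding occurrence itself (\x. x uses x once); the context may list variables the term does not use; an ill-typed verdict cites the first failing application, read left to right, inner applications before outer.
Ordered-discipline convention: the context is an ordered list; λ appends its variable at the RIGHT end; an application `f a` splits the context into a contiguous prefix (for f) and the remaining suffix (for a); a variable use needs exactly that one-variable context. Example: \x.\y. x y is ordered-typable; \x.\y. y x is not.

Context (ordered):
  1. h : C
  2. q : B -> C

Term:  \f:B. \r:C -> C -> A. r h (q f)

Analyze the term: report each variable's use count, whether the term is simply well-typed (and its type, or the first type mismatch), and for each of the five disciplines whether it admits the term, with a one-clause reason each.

usage: h: 1, q: 1, f (λ-bound): 1, r (λ-bound): 1
uses in reading order: r, h, q, f
typing: the term checks, with type B -> (C -> C -> A) -> A
ordered ✗ (no ordered split (uses run r, h, q, f))
linear ✓ (single use per variable (h, q, f, r))
affine ✓ (no duplicate uses among h, q, f, r)
relevant ✓ (at least one use each (h, q, f, r))
unrestricted ✓ (well-typed at B -> (C -> C -> A) -> A; no restrictions here)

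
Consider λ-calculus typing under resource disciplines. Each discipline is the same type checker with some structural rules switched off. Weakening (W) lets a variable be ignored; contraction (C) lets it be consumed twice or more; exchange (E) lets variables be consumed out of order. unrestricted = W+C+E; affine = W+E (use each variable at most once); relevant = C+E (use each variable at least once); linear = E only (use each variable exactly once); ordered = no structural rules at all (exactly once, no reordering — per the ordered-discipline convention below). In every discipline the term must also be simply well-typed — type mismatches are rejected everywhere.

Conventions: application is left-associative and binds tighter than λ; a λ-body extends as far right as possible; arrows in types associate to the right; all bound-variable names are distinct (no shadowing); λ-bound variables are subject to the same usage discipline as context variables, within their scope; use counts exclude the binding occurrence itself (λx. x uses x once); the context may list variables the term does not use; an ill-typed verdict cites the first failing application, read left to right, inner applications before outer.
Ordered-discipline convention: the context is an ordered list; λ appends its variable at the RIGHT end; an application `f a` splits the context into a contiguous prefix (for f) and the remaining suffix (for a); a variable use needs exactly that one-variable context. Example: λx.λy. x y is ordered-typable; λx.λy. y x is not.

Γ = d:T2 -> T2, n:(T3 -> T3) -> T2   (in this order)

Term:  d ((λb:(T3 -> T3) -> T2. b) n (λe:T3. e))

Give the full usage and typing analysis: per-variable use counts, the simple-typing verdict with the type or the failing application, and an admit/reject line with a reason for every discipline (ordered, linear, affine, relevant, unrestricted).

use counts: d: 1; n: 1; b (bound): 1; e (bound): 1
left-to-right use order: d, b, n, e
typing: the term checks, with type T2
ordered: ✓ — one use each (d, n, b, e); ordered split holds
linear: ✓ — exactly-once usage across d, n, b, e
affine: ✓ — no duplicate uses among d, n, b, e
relevant: ✓ — d, n, b, e: all used, weakening unneeded
unrestricted: ✓ — simply typable at T2; W, C, E all held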